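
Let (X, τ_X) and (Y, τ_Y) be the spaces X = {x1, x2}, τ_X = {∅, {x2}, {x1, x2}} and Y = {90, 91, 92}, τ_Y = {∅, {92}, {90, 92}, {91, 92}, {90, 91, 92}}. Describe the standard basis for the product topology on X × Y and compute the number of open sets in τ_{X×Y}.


Basis B = {∅ × ∅, {x2} × {92}, {x1, x2} × {92}, {x2} × {90, 92}, {x2} × {91, 92}, {x2} × {90, 91, 92}, {x1, x2} × {90, 92}, {x1, x2} × {91, 92}, {x1, x2} × {90, 91, 92}}; |τ_{X×Y}| = 14.

Enumerate products U × V with U ∈ τ_X, V ∈ τ_Y (deduplicated):
  ∅ × ∅ = {} (∅)
  {x2} × {92} = {(x2,92)}
  {x1, x2} × {92} = {(x1,92), (x2,92)}
  {x2} × {90, 92} = {(x2,90), (x2,92)}
  {x2} × {91, 92} = {(x2,91), (x2,92)}
  {x2} × {90, 91, 92} = {(x2,90), (x2,91), (x2,92)}
  {x1, x2} × {90, 92} = {(x1,90), (x1,92), (x2,90), (x2,92)}
  {x1, x2} × {91, 92} = {(x1,91), (x1,92), (x2,91), (x2,92)}
  {x1, x2} × {90, 91, 92} = {(x1,90), (x1,91), (x1,92), (x2,90), (x2,91), (x2,92)}
These 9 distinct sets form the basis B.
Close under arbitrary unions to get τ_{X×Y}; counting gives |τ_{X×Y}| = 14.


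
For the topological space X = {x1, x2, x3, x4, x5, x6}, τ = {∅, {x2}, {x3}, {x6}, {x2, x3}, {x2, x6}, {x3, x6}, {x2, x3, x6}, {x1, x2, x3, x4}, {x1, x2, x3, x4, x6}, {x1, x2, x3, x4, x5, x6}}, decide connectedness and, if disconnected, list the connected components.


(X, τ) is connected.

Find clopen sets (U ∈ τ with X ∖ U ∈ τ):
  U = ∅, X ∖ U = {x1, x2, x3, x4, x5, x6} — both open, so U is clopen.
  U = {x1, x2, x3, x4, x5, x6}, X ∖ U = ∅ — both open, so U is clopen.
Only trivial clopens (∅ and X) exist, so (X, τ) is connected.
Compute connected components by grouping points that agree on all clopens:
  component: {x1, x2, x3, x4, x5, x6}


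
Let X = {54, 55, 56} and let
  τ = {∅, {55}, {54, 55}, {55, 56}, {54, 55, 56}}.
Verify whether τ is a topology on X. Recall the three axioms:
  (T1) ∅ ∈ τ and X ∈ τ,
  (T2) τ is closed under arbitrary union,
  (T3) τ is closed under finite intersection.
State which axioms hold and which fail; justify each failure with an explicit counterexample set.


τ IS a topology on X.

Axiom (T1): ∅ ∈ τ? Yes; X ∈ τ? Yes.
Axiom (T2/T3): check pairwise unions and intersections of members of τ.
All pairwise intersections and unions checked — each lies in τ. Therefore τ satisfies (T1), (T2), (T3): it IS a topology on X.


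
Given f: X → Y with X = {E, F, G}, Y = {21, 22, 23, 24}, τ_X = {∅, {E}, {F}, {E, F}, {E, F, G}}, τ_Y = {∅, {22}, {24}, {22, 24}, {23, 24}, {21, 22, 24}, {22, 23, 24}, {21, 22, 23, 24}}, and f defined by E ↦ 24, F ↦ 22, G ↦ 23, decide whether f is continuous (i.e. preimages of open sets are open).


f is NOT continuous.

Compute f^{-1}(U) for each U ∈ τ_Y:
  U = ∅: f^{-1}(U) = ∅ ∈ τ_X ✓.
  U = {22}: f^{-1}(U) = {F} ∈ τ_X ✓.
  U = {24}: f^{-1}(U) = {E} ∈ τ_X ✓.
  U = {22, 24}: f^{-1}(U) = {E, F} ∈ τ_X ✓.
  U = {23, 24}: f^{-1}(U) = {E, G} ∉ τ_X ✗.
  U = {21, 22, 24}: f^{-1}(U) = {E, F} ∈ τ_X ✓.
  U = {22, 23, 24}: f^{-1}(U) = {E, F, G} ∈ τ_X ✓.
  U = {21, 22, 23, 24}: f^{-1}(U) = {E, F, G} ∈ τ_X ✓.
Found U = {23, 24} with f^{-1}(U) = {E, G} not in τ_X. Therefore f is NOT continuous.


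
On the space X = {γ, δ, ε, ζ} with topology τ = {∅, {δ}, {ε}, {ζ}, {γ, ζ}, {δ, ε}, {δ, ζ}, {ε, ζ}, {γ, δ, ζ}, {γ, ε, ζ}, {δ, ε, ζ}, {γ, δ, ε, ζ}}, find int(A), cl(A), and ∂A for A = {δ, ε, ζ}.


int(A) = {δ, ε, ζ}, cl(A) = {γ, δ, ε, ζ}, ∂A = {γ}.

Closed sets in (X, τ) are complements of opens:
  closed(X, τ) = {∅, {γ}, {δ}, {ε}, {γ, δ}, {γ, ε}, {γ, ζ}, {δ, ε}, {γ, δ, ε}, {γ, δ, ζ}, {γ, ε, ζ}, {γ, δ, ε, ζ}}.
int(A) = ⋃ {U ∈ τ : U ⊆ A}. Opens contained in A: ∅, {δ}, {ε}, {ζ}, {δ, ε}, {δ, ζ}, {ε, ζ}, {δ, ε, ζ}.
Taking the union of these: int(A) = {δ, ε, ζ}.
cl(A) = ⋂ {C closed : A ⊆ C}. Closed sets containing A: {γ, δ, ε, ζ}.
Intersecting these: cl(A) = {γ, δ, ε, ζ}.
∂A = cl(A) ∖ int(A) = {γ, δ, ε, ζ} ∖ {δ, ε, ζ} = {γ}.


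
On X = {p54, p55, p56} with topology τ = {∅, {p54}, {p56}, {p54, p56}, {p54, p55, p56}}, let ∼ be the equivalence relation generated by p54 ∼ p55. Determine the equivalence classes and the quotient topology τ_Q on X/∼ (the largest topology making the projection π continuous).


X/∼ = {[p54=p55], [p56]}; |τ_Q| = 3.

Equivalence classes: [p54=p55], [p56].
Quotient map π: X → X/∼ sends p54 ↦ [p54=p55], p55 ↦ [p54=p55], p56 ↦ [p56].
For each subset V ⊆ X/∼, compute π^{-1}(V) ⊆ X and check whether π^{-1}(V) ∈ τ. V is open in τ_Q iff π^{-1}(V) ∈ τ.
  V = {}: π^{-1}(V) = ∅ ∈ τ ✓.
  V = {[p54=p55]}: π^{-1}(V) = {p54, p55} ∉ τ ✗.
  V = {[p56]}: π^{-1}(V) = {p56} ∈ τ ✓.
  V = {[p54=p55], [p56]}: π^{-1}(V) = {p54, p55, p56} ∈ τ ✓.
Open sets in the quotient: τ_Q = {{}, {[p56]}, {[p54=p55], [p56]}} (3 elements).


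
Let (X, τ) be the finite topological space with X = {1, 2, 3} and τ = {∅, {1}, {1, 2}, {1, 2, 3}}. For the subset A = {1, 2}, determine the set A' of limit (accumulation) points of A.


A' = {2, 3}

For each x ∈ X, list the open sets U ∈ τ with x ∈ U, then check whether U ∩ (A ∖ {x}) ≠ ∅ for every such U.
  x = 1: open {1} ∋ x has {1} ∩ (A ∖ {1}) = ∅, so x is NOT a limit point.
  x = 2: opens ∋ x are {1, 2}, {1, 2, 3}; each meets A ∖ {2}, so x IS a limit point.
  x = 3: opens ∋ x are {1, 2, 3}; each meets A ∖ {3}, so x IS a limit point.
Collecting: A' = {2, 3}.


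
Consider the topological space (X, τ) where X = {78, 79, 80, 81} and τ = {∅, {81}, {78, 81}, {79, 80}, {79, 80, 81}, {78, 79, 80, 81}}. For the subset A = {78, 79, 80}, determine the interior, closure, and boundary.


int(A) = {79, 80}, cl(A) = {78, 79, 80}, ∂A = {78}.

Closed sets in (X, τ) are complements of opens:
  closed(X, τ) = {∅, {78}, {78, 81}, {79, 80}, {78, 79, 80}, {78, 79, 80, 81}}.
int(A) = ⋃ {U ∈ τ : U ⊆ A}. Opens contained in A: ∅, {79, 80}.
Taking the union of these: int(A) = {79, 80}.
cl(A) = ⋂ {C closed : A ⊆ C}. Closed sets containing A: {78, 79, 80}, {78, 79, 80, 81}.
Intersecting these: cl(A) = {78, 79, 80}.
∂A = cl(A) ∖ int(A) = {78, 79, 80} ∖ {79, 80} = {78}.


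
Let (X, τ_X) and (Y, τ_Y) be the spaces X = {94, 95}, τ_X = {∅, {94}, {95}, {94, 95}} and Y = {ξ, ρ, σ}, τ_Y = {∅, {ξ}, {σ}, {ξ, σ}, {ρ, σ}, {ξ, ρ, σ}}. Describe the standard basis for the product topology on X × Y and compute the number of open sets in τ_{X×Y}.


Basis B = {∅ × ∅, {94} × {ξ}, {94} × {σ}, {95} × {ξ}, {95} × {σ}, {94} × {ξ, σ}, {94, 95} × {ξ}, {94} × {ρ, σ}, {94, 95} × {σ}, {95} × {ξ, σ}, {95} × {ρ, σ}, {94} × {ξ, ρ, σ}, {95} × {ξ, ρ, σ}, {94, 95} × {ξ, σ}, {94, 95} × {ρ, σ}, {94, 95} × {ξ, ρ, σ}}; |τ_{X×Y}| = 36.

Enumerate products U × V with U ∈ τ_X, V ∈ τ_Y (deduplicated):
  ∅ × ∅ = {} (∅)
  {94} × {ξ} = {(94,ξ)}
  {94} × {σ} = {(94,σ)}
  {95} × {ξ} = {(95,ξ)}
  {95} × {σ} = {(95,σ)}
  {94} × {ξ, σ} = {(94,ξ), (94,σ)}
  {94, 95} × {ξ} = {(94,ξ), (95,ξ)}
  {94} × {ρ, σ} = {(94,ρ), (94,σ)}
  {94, 95} × {σ} = {(94,σ), (95,σ)}
  {95} × {ξ, σ} = {(95,ξ), (95,σ)}
  {95} × {ρ, σ} = {(95,ρ), (95,σ)}
  {94} × {ξ, ρ, σ} = {(94,ξ), (94,ρ), (94,σ)}
  {95} × {ξ, ρ, σ} = {(95,ξ), (95,ρ), (95,σ)}
  {94, 95} × {ξ, σ} = {(94,ξ), (94,σ), (95,ξ), (95,σ)}
  {94, 95} × {ρ, σ} = {(94,ρ), (94,σ), (95,ρ), (95,σ)}
  {94, 95} × {ξ, ρ, σ} = {(94,ξ), (94,ρ), (94,σ), (95,ξ), (95,ρ), (95,σ)}
These 16 distinct sets form the basis B.
Close under arbitrary unions to get τ_{X×Y}; counting gives |τ_{X×Y}| = 36.


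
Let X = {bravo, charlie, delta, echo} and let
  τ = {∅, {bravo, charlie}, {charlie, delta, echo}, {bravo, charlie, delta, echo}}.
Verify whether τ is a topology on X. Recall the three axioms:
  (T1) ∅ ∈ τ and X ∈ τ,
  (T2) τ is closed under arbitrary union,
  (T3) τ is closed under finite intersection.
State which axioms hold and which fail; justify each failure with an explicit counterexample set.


τ is NOT a topology on X.

Axiom (T1): ∅ ∈ τ? Yes; X ∈ τ? Yes.
Axiom (T2/T3): check pairwise unions and intersections of members of τ.
Counterexample for (T3): {bravo, charlie} ∩ {charlie, delta, echo} = {charlie} ∉ τ. Therefore τ is NOT a topology.


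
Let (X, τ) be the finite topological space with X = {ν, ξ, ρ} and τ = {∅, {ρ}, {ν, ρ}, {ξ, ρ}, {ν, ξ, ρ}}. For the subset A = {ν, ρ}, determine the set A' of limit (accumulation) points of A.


A' = {ν, ξ}

For each x ∈ X, list the open sets U ∈ τ with x ∈ U, then check whether U ∩ (A ∖ {x}) ≠ ∅ for every such U.
  x = ν: opens ∋ x are {ν, ρ}, {ν, ξ, ρ}; each meets A ∖ {ν}, so x IS a limit point.
  x = ξ: opens ∋ x are {ξ, ρ}, {ν, ξ, ρ}; each meets A ∖ {ξ}, so x IS a limit point.
  x = ρ: open {ρ} ∋ x has {ρ} ∩ (A ∖ {ρ}) = ∅, so x is NOT a limit point.
Collecting: A' = {ν, ξ}.


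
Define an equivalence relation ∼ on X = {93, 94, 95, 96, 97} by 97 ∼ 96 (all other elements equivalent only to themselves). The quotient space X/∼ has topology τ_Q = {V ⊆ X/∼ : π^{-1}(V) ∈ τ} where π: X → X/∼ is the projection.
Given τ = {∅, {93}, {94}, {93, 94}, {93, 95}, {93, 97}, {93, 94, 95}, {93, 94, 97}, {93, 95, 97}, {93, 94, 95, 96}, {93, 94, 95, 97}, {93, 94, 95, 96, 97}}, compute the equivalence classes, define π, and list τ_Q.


X/∼ = {[93], [94], [95], [96=97]}; |τ_Q| = 7.

Equivalence classes: [93], [94], [95], [96=97].
Quotient map π: X → X/∼ sends 93 ↦ [93], 94 ↦ [94], 95 ↦ [95], 96 ↦ [96=97], 97 ↦ [96=97].
For each subset V ⊆ X/∼, compute π^{-1}(V) ⊆ X and check whether π^{-1}(V) ∈ τ. V is open in τ_Q iff π^{-1}(V) ∈ τ.
  V = {}: π^{-1}(V) = ∅ ∈ τ ✓.
  V = {[93]}: π^{-1}(V) = {93} ∈ τ ✓.
  V = {[94]}: π^{-1}(V) = {94} ∈ τ ✓.
  V = {[93], [94]}: π^{-1}(V) = {93, 94} ∈ τ ✓.
  V = {[95]}: π^{-1}(V) = {95} ∉ τ ✗.
  V = {[93], [95]}: π^{-1}(V) = {93, 95} ∈ τ ✓.
  V = {[94], [95]}: π^{-1}(V) = {94, 95} ∉ τ ✗.
  V = {[93], [94], [95]}: π^{-1}(V) = {93, 94, 95} ∈ τ ✓.
  V = {[96=97]}: π^{-1}(V) = {96, 97} ∉ τ ✗.
  V = {[93], [96=97]}: π^{-1}(V) = {93, 96, 97} ∉ τ ✗.
  V = {[94], [96=97]}: π^{-1}(V) = {94, 96, 97} ∉ τ ✗.
  V = {[93], [94], [96=97]}: π^{-1}(V) = {93, 94, 96, 97} ∉ τ ✗.
  V = {[95], [96=97]}: π^{-1}(V) = {95, 96, 97} ∉ τ ✗.
  V = {[93], [95], [96=97]}: π^{-1}(V) = {93, 95, 96, 97} ∉ τ ✗.
  V = {[94], [95], [96=97]}: π^{-1}(V) = {94, 95, 96, 97} ∉ τ ✗.
  V = {[93], [94], [95], [96=97]}: π^{-1}(V) = {93, 94, 95, 96, 97} ∈ τ ✓.
Open sets in the quotient: τ_Q = {{}, {[93]}, {[94]}, {[93], [94]}, {[93], [95]}, {[93], [94], [95]}, {[93], [94], [95], [96=97]}} (7 elements).


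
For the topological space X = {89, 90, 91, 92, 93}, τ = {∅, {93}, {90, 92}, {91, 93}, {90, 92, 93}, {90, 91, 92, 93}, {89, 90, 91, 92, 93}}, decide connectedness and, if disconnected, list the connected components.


(X, τ) is connected.

Find clopen sets (U ∈ τ with X ∖ U ∈ τ):
  U = ∅, X ∖ U = {89, 90, 91, 92, 93} — both open, so U is clopen.
  U = {89, 90, 91, 92, 93}, X ∖ U = ∅ — both open, so U is clopen.
Only trivial clopens (∅ and X) exist, so (X, τ) is connected.
Compute connected components by grouping points that agree on all clopens:
  component: {89, 90, 91, 92, 93}


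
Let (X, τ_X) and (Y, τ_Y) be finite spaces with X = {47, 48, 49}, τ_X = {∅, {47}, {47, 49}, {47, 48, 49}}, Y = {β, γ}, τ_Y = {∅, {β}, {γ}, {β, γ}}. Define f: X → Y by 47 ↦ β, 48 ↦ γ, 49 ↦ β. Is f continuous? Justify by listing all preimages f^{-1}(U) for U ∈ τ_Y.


f is NOT continuous.

Compute f^{-1}(U) for each U ∈ τ_Y:
  U = ∅: f^{-1}(U) = ∅ ∈ τ_X ✓.
  U = {β}: f^{-1}(U) = {47, 49} ∈ τ_X ✓.
  U = {γ}: f^{-1}(U) = {48} ∉ τ_X ✗.
  U = {β, γ}: f^{-1}(U) = {47, 48, 49} ∈ τ_X ✓.
Found U = {γ} with f^{-1}(U) = {48} not in τ_X. Therefore f is NOT continuous.


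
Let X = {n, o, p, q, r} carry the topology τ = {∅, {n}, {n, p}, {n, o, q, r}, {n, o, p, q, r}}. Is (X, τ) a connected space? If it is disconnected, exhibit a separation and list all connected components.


(X, τ) is connected.

Find clopen sets (U ∈ τ with X ∖ U ∈ τ):
  U = ∅, X ∖ U = {n, o, p, q, r} — both open, so U is clopen.
  U = {n, o, p, q, r}, X ∖ U = ∅ — both open, so U is clopen.
Only trivial clopens (∅ and X) exist, so (X, τ) is connected.
Compute connected components by grouping points that agree on all clopens:
  component: {n, o, p, q, r}


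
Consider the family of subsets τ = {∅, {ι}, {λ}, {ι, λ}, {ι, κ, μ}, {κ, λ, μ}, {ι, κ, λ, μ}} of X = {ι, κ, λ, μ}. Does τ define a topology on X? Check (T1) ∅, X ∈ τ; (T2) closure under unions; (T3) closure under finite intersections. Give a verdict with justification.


τ is NOT a topology on X.

Axiom (T1): ∅ ∈ τ? Yes; X ∈ τ? Yes.
Axiom (T2/T3): check pairwise unions and intersections of members of τ.
Counterexample for (T3): {ι, κ, μ} ∩ {κ, λ, μ} = {κ, μ} ∉ τ. Therefore τ is NOT a topology.


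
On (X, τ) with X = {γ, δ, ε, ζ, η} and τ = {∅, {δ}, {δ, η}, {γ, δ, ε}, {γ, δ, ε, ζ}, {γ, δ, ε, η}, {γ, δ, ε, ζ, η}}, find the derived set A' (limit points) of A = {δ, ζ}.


A' = {γ, ε, ζ, η}

For each x ∈ X, list the open sets U ∈ τ with x ∈ U, then check whether U ∩ (A ∖ {x}) ≠ ∅ for every such U.
  x = γ: opens ∋ x are {γ, δ, ε}, {γ, δ, ε, ζ}, {γ, δ, ε, η}, {γ, δ, ε, ζ, η}; each meets A ∖ {γ}, so x IS a limit point.
  x = δ: open {δ} ∋ x has {δ} ∩ (A ∖ {δ}) = ∅, so x is NOT a limit point.
  x = ε: opens ∋ x are {γ, δ, ε}, {γ, δ, ε, ζ}, {γ, δ, ε, η}, {γ, δ, ε, ζ, η}; each meets A ∖ {ε}, so x IS a limit point.
  x = ζ: opens ∋ x are {γ, δ, ε, ζ}, {γ, δ, ε, ζ, η}; each meets A ∖ {ζ}, so x IS a limit point.
  x = η: opens ∋ x are {δ, η}, {γ, δ, ε, η}, {γ, δ, ε, ζ, η}; each meets A ∖ {η}, so x IS a limit point.
Collecting: A' = {γ, ε, ζ, η}.


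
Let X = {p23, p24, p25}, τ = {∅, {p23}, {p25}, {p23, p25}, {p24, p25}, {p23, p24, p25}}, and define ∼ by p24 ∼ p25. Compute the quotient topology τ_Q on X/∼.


X/∼ = {[p23], [p24=p25]}; |τ_Q| = 4.

Equivalence classes: [p23], [p24=p25].
Quotient map π: X → X/∼ sends p23 ↦ [p23], p24 ↦ [p24=p25], p25 ↦ [p24=p25].
For each subset V ⊆ X/∼, compute π^{-1}(V) ⊆ X and check whether π^{-1}(V) ∈ τ. V is open in τ_Q iff π^{-1}(V) ∈ τ.
  V = {}: π^{-1}(V) = ∅ ∈ τ ✓.
  V = {[p23]}: π^{-1}(V) = {p23} ∈ τ ✓.
  V = {[p24=p25]}: π^{-1}(V) = {p24, p25} ∈ τ ✓.
  V = {[p23], [p24=p25]}: π^{-1}(V) = {p23, p24, p25} ∈ τ ✓.
Open sets in the quotient: τ_Q = {{}, {[p23]}, {[p24=p25]}, {[p23], [p24=p25]}} (4 elements).


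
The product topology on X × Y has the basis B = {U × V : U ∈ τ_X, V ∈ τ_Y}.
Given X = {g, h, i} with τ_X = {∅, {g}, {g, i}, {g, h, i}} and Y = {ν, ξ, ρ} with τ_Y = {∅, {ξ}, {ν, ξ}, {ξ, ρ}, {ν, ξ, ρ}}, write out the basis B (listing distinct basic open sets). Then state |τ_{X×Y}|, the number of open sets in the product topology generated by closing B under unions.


Basis B = {∅ × ∅, {g} × {ξ}, {g} × {ν, ξ}, {g} × {ξ, ρ}, {g, i} × {ξ}, {g} × {ν, ξ, ρ}, {g, h, i} × {ξ}, {g, i} × {ν, ξ}, {g, i} × {ξ, ρ}, {g, i} × {ν, ξ, ρ}, {g, h, i} × {ν, ξ}, {g, h, i} × {ξ, ρ}, {g, h, i} × {ν, ξ, ρ}}; |τ_{X×Y}| = 30.

Enumerate products U × V with U ∈ τ_X, V ∈ τ_Y (deduplicated):
  ∅ × ∅ = {} (∅)
  {g} × {ξ} = {(g,ξ)}
  {g} × {ν, ξ} = {(g,ν), (g,ξ)}
  {g} × {ξ, ρ} = {(g,ξ), (g,ρ)}
  {g, i} × {ξ} = {(g,ξ), (i,ξ)}
  {g} × {ν, ξ, ρ} = {(g,ν), (g,ξ), (g,ρ)}
  {g, h, i} × {ξ} = {(g,ξ), (h,ξ), (i,ξ)}
  {g, i} × {ν, ξ} = {(g,ν), (g,ξ), (i,ν), (i,ξ)}
  {g, i} × {ξ, ρ} = {(g,ξ), (g,ρ), (i,ξ), (i,ρ)}
  {g, i} × {ν, ξ, ρ} = {(g,ν), (g,ξ), (g,ρ), (i,ν), (i,ξ), (i,ρ)}
  {g, h, i} × {ν, ξ} = {(g,ν), (g,ξ), (h,ν), (h,ξ), (i,ν), (i,ξ)}
  {g, h, i} × {ξ, ρ} = {(g,ξ), (g,ρ), (h,ξ), (h,ρ), (i,ξ), (i,ρ)}
  {g, h, i} × {ν, ξ, ρ} = {(g,ν), (g,ξ), (g,ρ), (h,ν), (h,ξ), (h,ρ), (i,ν), (i,ξ), (i,ρ)}
These 13 distinct sets form the basis B.
Close under arbitrary unions to get τ_{X×Y}; counting gives |τ_{X×Y}| = 30.


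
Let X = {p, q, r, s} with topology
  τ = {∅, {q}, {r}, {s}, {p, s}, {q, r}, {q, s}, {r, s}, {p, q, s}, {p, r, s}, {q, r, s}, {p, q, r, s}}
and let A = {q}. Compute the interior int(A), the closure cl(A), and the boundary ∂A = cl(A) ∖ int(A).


int(A) = {q}, cl(A) = {q}, ∂A = ∅.

Closed sets in (X, τ) are complements of opens:
  closed(X, τ) = {∅, {p}, {q}, {r}, {p, q}, {p, r}, {p, s}, {q, r}, {p, q, r}, {p, q, s}, {p, r, s}, {p, q, r, s}}.
int(A) = ⋃ {U ∈ τ : U ⊆ A}. Opens contained in A: ∅, {q}.
Taking the union of these: int(A) = {q}.
cl(A) = ⋂ {C closed : A ⊆ C}. Closed sets containing A: {q}, {p, q}, {q, r}, {p, q, r}, {p, q, s}, {p, q, r, s}.
Intersecting these: cl(A) = {q}.
∂A = cl(A) ∖ int(A) = {q} ∖ {q} = ∅.


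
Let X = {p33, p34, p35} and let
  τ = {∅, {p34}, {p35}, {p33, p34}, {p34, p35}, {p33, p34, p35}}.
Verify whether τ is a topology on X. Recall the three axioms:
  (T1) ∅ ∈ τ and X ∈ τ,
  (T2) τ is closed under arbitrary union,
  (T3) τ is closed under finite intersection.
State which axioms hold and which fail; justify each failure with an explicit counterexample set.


τ IS a topology on X.

Axiom (T1): ∅ ∈ τ? Yes; X ∈ τ? Yes.
Axiom (T2/T3): check pairwise unions and intersections of members of τ.
All pairwise intersections and unions checked — each lies in τ. Therefore τ satisfies (T1), (T2), (T3): it IS a topology on X.


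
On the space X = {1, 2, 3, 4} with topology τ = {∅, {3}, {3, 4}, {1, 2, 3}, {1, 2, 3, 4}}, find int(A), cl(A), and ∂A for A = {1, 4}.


int(A) = ∅, cl(A) = {1, 2, 4}, ∂A = {1, 2, 4}.

Closed sets in (X, τ) are complements of opens:
  closed(X, τ) = {∅, {4}, {1, 2}, {1, 2, 4}, {1, 2, 3, 4}}.
int(A) = ⋃ {U ∈ τ : U ⊆ A}. Opens contained in A: ∅.
Taking the union of these: int(A) = ∅.
cl(A) = ⋂ {C closed : A ⊆ C}. Closed sets containing A: {1, 2, 4}, {1, 2, 3, 4}.
Intersecting these: cl(A) = {1, 2, 4}.
∂A = cl(A) ∖ int(A) = {1, 2, 4} ∖ ∅ = {1, 2, 4}.


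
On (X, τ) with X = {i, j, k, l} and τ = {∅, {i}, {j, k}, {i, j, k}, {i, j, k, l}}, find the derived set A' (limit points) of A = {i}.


A' = {l}

For each x ∈ X, list the open sets U ∈ τ with x ∈ U, then check whether U ∩ (A ∖ {x}) ≠ ∅ for every such U.
  x = i: open {i} ∋ x has {i} ∩ (A ∖ {i}) = ∅, so x is NOT a limit point.
  x = j: open {j, k} ∋ x has {j, k} ∩ (A ∖ {j}) = ∅, so x is NOT a limit point.
  x = k: open {j, k} ∋ x has {j, k} ∩ (A ∖ {k}) = ∅, so x is NOT a limit point.
  x = l: opens ∋ x are {i, j, k, l}; each meets A ∖ {l}, so x IS a limit point.
Collecting: A' = {l}.


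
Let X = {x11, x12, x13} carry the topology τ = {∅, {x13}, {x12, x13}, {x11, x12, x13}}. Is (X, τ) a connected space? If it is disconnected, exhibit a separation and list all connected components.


(X, τ) is connected.

Find clopen sets (U ∈ τ with X ∖ U ∈ τ):
  U = ∅, X ∖ U = {x11, x12, x13} — both open, so U is clopen.
  U = {x11, x12, x13}, X ∖ U = ∅ — both open, so U is clopen.
Only trivial clopens (∅ and X) exist, so (X, τ) is connected.
Compute connected components by grouping points that agree on all clopens:
  component: {x11, x12, x13}


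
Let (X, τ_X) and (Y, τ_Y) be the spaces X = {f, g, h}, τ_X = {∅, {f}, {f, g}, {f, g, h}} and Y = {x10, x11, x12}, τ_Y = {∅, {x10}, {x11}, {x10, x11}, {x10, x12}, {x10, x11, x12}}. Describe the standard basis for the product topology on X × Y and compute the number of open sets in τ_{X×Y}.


Basis B = {∅ × ∅, {f} × {x10}, {f} × {x11}, {f} × {x10, x11}, {f} × {x10, x12}, {f, g} × {x10}, {f, g} × {x11}, {f} × {x10, x11, x12}, {f, g, h} × {x10}, {f, g, h} × {x11}, {f, g} × {x10, x11}, {f, g} × {x10, x12}, {f, g} × {x10, x11, x12}, {f, g, h} × {x10, x11}, {f, g, h} × {x10, x12}, {f, g, h} × {x10, x11, x12}}; |τ_{X×Y}| = 40.

Enumerate products U × V with U ∈ τ_X, V ∈ τ_Y (deduplicated):
  ∅ × ∅ = {} (∅)
  {f} × {x10} = {(f,x10)}
  {f} × {x11} = {(f,x11)}
  {f} × {x10, x11} = {(f,x10), (f,x11)}
  {f} × {x10, x12} = {(f,x10), (f,x12)}
  {f, g} × {x10} = {(f,x10), (g,x10)}
  {f, g} × {x11} = {(f,x11), (g,x11)}
  {f} × {x10, x11, x12} = {(f,x10), (f,x11), (f,x12)}
  {f, g, h} × {x10} = {(f,x10), (g,x10), (h,x10)}
  {f, g, h} × {x11} = {(f,x11), (g,x11), (h,x11)}
  {f, g} × {x10, x11} = {(f,x10), (f,x11), (g,x10), (g,x11)}
  {f, g} × {x10, x12} = {(f,x10), (f,x12), (g,x10), (g,x12)}
  {f, g} × {x10, x11, x12} = {(f,x10), (f,x11), (f,x12), (g,x10), (g,x11), (g,x12)}
  {f, g, h} × {x10, x11} = {(f,x10), (f,x11), (g,x10), (g,x11), (h,x10), (h,x11)}
  {f, g, h} × {x10, x12} = {(f,x10), (f,x12), (g,x10), (g,x12), (h,x10), (h,x12)}
  {f, g, h} × {x10, x11, x12} = {(f,x10), (f,x11), (f,x12), (g,x10), (g,x11), (g,x12), (h,x10), (h,x11), (h,x12)}
These 16 distinct sets form the basis B.
Close under arbitrary unions to get τ_{X×Y}; counting gives |τ_{X×Y}| = 40.


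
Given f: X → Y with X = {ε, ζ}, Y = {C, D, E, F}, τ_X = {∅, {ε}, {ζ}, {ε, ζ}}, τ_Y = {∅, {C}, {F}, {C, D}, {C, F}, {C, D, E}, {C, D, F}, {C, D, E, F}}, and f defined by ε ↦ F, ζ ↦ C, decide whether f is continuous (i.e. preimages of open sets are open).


f IS continuous.

Compute f^{-1}(U) for each U ∈ τ_Y:
  U = ∅: f^{-1}(U) = ∅ ∈ τ_X ✓.
  U = {C}: f^{-1}(U) = {ζ} ∈ τ_X ✓.
  U = {F}: f^{-1}(U) = {ε} ∈ τ_X ✓.
  U = {C, D}: f^{-1}(U) = {ζ} ∈ τ_X ✓.
  U = {C, F}: f^{-1}(U) = {ε, ζ} ∈ τ_X ✓.
  U = {C, D, E}: f^{-1}(U) = {ζ} ∈ τ_X ✓.
  U = {C, D, F}: f^{-1}(U) = {ε, ζ} ∈ τ_X ✓.
  U = {C, D, E, F}: f^{-1}(U) = {ε, ζ} ∈ τ_X ✓.
Every preimage lies in τ_X, so f IS continuous.


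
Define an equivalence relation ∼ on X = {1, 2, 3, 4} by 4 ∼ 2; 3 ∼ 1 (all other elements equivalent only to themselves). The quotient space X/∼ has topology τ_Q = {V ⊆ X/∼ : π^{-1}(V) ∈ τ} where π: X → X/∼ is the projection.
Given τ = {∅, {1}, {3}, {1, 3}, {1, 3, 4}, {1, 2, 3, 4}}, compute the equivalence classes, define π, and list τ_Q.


X/∼ = {[1=3], [2=4]}; |τ_Q| = 3.

Equivalence classes: [1=3], [2=4].
Quotient map π: X → X/∼ sends 1 ↦ [1=3], 2 ↦ [2=4], 3 ↦ [1=3], 4 ↦ [2=4].
For each subset V ⊆ X/∼, compute π^{-1}(V) ⊆ X and check whether π^{-1}(V) ∈ τ. V is open in τ_Q iff π^{-1}(V) ∈ τ.
  V = {}: π^{-1}(V) = ∅ ∈ τ ✓.
  V = {[1=3]}: π^{-1}(V) = {1, 3} ∈ τ ✓.
  V = {[2=4]}: π^{-1}(V) = {2, 4} ∉ τ ✗.
  V = {[1=3], [2=4]}: π^{-1}(V) = {1, 2, 3, 4} ∈ τ ✓.
Open sets in the quotient: τ_Q = {{}, {[1=3]}, {[1=3], [2=4]}} (3 elements).


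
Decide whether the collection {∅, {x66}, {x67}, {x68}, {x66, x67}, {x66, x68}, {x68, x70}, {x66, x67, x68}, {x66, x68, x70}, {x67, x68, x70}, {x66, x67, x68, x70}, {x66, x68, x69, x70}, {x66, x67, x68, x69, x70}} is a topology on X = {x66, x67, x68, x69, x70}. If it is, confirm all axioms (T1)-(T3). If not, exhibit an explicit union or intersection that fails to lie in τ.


τ is NOT a topology on X.

Axiom (T1): ∅ ∈ τ? Yes; X ∈ τ? Yes.
Axiom (T2/T3): check pairwise unions and intersections of members of τ.
Counterexample for (T2): {x67} ∪ {x68} = {x67, x68} ∉ τ. Therefore τ is NOT a topology.


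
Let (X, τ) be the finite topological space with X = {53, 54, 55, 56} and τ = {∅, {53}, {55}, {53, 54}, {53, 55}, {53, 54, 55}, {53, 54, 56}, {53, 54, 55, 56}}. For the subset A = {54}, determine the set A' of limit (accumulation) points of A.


A' = {56}

For each x ∈ X, list the open sets U ∈ τ with x ∈ U, then check whether U ∩ (A ∖ {x}) ≠ ∅ for every such U.
  x = 53: open {53} ∋ x has {53} ∩ (A ∖ {53}) = ∅, so x is NOT a limit point.
  x = 54: open {53, 54} ∋ x has {53, 54} ∩ (A ∖ {54}) = ∅, so x is NOT a limit point.
  x = 55: open {55} ∋ x has {55} ∩ (A ∖ {55}) = ∅, so x is NOT a limit point.
  x = 56: opens ∋ x are {53, 54, 56}, {53, 54, 55, 56}; each meets A ∖ {56}, so x IS a limit point.
Collecting: A' = {56}.


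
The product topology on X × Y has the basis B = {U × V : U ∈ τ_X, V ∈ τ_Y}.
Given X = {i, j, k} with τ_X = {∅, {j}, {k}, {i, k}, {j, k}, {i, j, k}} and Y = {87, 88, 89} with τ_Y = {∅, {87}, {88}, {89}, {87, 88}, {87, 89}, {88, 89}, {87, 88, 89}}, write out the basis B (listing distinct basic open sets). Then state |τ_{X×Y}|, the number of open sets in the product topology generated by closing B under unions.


Basis B = {∅ × ∅, {j} × {87}, {j} × {88}, {j} × {89}, {k} × {87}, {k} × {88}, {k} × {89}, {i, k} × {87}, {i, k} × {88}, {i, k} × {89}, {j} × {87, 88}, {j} × {87, 89}, {j, k} × {87}, {j} × {88, 89}, {j, k} × {88}, {j, k} × {89}, {k} × {87, 88}, {k} × {87, 89}, {k} × {88, 89}, {i, j, k} × {87}, {i, j, k} × {88}, {i, j, k} × {89}, {j} × {87, 88, 89}, {k} × {87, 88, 89}, {i, k} × {87, 88}, {i, k} × {87, 89}, {i, k} × {88, 89}, {j, k} × {87, 88}, {j, k} × {87, 89}, {j, k} × {88, 89}, {i, k} × {87, 88, 89}, {i, j, k} × {87, 88}, {i, j, k} × {87, 89}, {i, j, k} × {88, 89}, {j, k} × {87, 88, 89}, {i, j, k} × {87, 88, 89}}; |τ_{X×Y}| = 216.

Enumerate products U × V with U ∈ τ_X, V ∈ τ_Y (deduplicated):
  ∅ × ∅ = {} (∅)
  {j} × {87} = {(j,87)}
  {j} × {88} = {(j,88)}
  {j} × {89} = {(j,89)}
  {k} × {87} = {(k,87)}
  {k} × {88} = {(k,88)}
  {k} × {89} = {(k,89)}
  {i, k} × {87} = {(i,87), (k,87)}
  {i, k} × {88} = {(i,88), (k,88)}
  {i, k} × {89} = {(i,89), (k,89)}
  {j} × {87, 88} = {(j,87), (j,88)}
  {j} × {87, 89} = {(j,87), (j,89)}
  {j, k} × {87} = {(j,87), (k,87)}
  {j} × {88, 89} = {(j,88), (j,89)}
  {j, k} × {88} = {(j,88), (k,88)}
  {j, k} × {89} = {(j,89), (k,89)}
  {k} × {87, 88} = {(k,87), (k,88)}
  {k} × {87, 89} = {(k,87), (k,89)}
  {k} × {88, 89} = {(k,88), (k,89)}
  {i, j, k} × {87} = {(i,87), (j,87), (k,87)}
  {i, j, k} × {88} = {(i,88), (j,88), (k,88)}
  {i, j, k} × {89} = {(i,89), (j,89), (k,89)}
  {j} × {87, 88, 89} = {(j,87), (j,88), (j,89)}
  {k} × {87, 88, 89} = {(k,87), (k,88), (k,89)}
  {i, k} × {87, 88} = {(i,87), (i,88), (k,87), (k,88)}
  {i, k} × {87, 89} = {(i,87), (i,89), (k,87), (k,89)}
  {i, k} × {88, 89} = {(i,88), (i,89), (k,88), (k,89)}
  {j, k} × {87, 88} = {(j,87), (j,88), (k,87), (k,88)}
  {j, k} × {87, 89} = {(j,87), (j,89), (k,87), (k,89)}
  {j, k} × {88, 89} = {(j,88), (j,89), (k,88), (k,89)}
  {i, k} × {87, 88, 89} = {(i,87), (i,88), (i,89), (k,87), (k,88), (k,89)}
  {i, j, k} × {87, 88} = {(i,87), (i,88), (j,87), (j,88), (k,87), (k,88)}
  {i, j, k} × {87, 89} = {(i,87), (i,89), (j,87), (j,89), (k,87), (k,89)}
  {i, j, k} × {88, 89} = {(i,88), (i,89), (j,88), (j,89), (k,88), (k,89)}
  {j, k} × {87, 88, 89} = {(j,87), (j,88), (j,89), (k,87), (k,88), (k,89)}
  {i, j, k} × {87, 88, 89} = {(i,87), (i,88), (i,89), (j,87), (j,88), (j,89), (k,87), (k,88), (k,89)}
These 36 distinct sets form the basis B.
Close under arbitrary unions to get τ_{X×Y}; counting gives |τ_{X×Y}| = 216.


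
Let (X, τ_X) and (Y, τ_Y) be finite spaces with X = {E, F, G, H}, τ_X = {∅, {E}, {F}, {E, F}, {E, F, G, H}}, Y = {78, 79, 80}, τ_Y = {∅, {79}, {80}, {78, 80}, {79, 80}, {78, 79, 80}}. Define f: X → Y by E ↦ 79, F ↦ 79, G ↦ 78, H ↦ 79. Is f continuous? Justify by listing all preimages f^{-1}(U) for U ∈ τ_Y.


f is NOT continuous.

Compute f^{-1}(U) for each U ∈ τ_Y:
  U = ∅: f^{-1}(U) = ∅ ∈ τ_X ✓.
  U = {79}: f^{-1}(U) = {E, F, H} ∉ τ_X ✗.
  U = {80}: f^{-1}(U) = ∅ ∈ τ_X ✓.
  U = {78, 80}: f^{-1}(U) = {G} ∉ τ_X ✗.
  U = {79, 80}: f^{-1}(U) = {E, F, H} ∉ τ_X ✗.
  U = {78, 79, 80}: f^{-1}(U) = {E, F, G, H} ∈ τ_X ✓.
Found U = {79} with f^{-1}(U) = {E, F, H} not in τ_X. Therefore f is NOT continuous.


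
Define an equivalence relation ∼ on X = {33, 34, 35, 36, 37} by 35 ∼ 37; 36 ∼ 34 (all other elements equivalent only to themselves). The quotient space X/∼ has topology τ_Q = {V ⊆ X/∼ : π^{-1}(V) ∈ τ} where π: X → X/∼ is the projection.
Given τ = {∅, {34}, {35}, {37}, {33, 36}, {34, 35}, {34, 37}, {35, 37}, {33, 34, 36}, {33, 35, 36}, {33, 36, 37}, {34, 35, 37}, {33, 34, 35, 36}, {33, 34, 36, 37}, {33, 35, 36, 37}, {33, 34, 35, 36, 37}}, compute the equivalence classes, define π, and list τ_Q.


X/∼ = {[33], [34=36], [35=37]}; |τ_Q| = 4.

Equivalence classes: [33], [34=36], [35=37].
Quotient map π: X → X/∼ sends 33 ↦ [33], 34 ↦ [34=36], 35 ↦ [35=37], 36 ↦ [34=36], 37 ↦ [35=37].
For each subset V ⊆ X/∼, compute π^{-1}(V) ⊆ X and check whether π^{-1}(V) ∈ τ. V is open in τ_Q iff π^{-1}(V) ∈ τ.
  V = {}: π^{-1}(V) = ∅ ∈ τ ✓.
  V = {[33]}: π^{-1}(V) = {33} ∉ τ ✗.
  V = {[34=36]}: π^{-1}(V) = {34, 36} ∉ τ ✗.
  V = {[33], [34=36]}: π^{-1}(V) = {33, 34, 36} ∈ τ ✓.
  V = {[35=37]}: π^{-1}(V) = {35, 37} ∈ τ ✓.
  V = {[33], [35=37]}: π^{-1}(V) = {33, 35, 37} ∉ τ ✗.
  V = {[34=36], [35=37]}: π^{-1}(V) = {34, 35, 36, 37} ∉ τ ✗.
  V = {[33], [34=36], [35=37]}: π^{-1}(V) = {33, 34, 35, 36, 37} ∈ τ ✓.
Open sets in the quotient: τ_Q = {{}, {[33], [34=36]}, {[35=37]}, {[33], [34=36], [35=37]}} (4 elements).


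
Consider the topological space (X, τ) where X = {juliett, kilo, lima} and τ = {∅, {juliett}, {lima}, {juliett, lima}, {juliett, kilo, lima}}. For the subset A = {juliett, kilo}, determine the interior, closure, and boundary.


int(A) = {juliett}, cl(A) = {juliett, kilo}, ∂A = {kilo}.

Closed sets in (X, τ) are complements of opens:
  closed(X, τ) = {∅, {kilo}, {juliett, kilo}, {kilo, lima}, {juliett, kilo, lima}}.
int(A) = ⋃ {U ∈ τ : U ⊆ A}. Opens contained in A: ∅, {juliett}.
Taking the union of these: int(A) = {juliett}.
cl(A) = ⋂ {C closed : A ⊆ C}. Closed sets containing A: {juliett, kilo}, {juliett, kilo, lima}.
Intersecting these: cl(A) = {juliett, kilo}.
∂A = cl(A) ∖ int(A) = {juliett, kilo} ∖ {juliett} = {kilo}.


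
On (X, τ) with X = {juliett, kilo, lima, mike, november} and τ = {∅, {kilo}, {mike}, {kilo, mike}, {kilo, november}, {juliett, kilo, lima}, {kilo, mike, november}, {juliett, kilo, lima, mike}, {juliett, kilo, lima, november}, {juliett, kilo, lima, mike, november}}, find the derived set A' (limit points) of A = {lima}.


A' = {juliett}

For each x ∈ X, list the open sets U ∈ τ with x ∈ U, then check whether U ∩ (A ∖ {x}) ≠ ∅ for every such U.
  x = juliett: opens ∋ x are {juliett, kilo, lima}, {juliett, kilo, lima, mike}, {juliett, kilo, lima, november}, {juliett, kilo, lima, mike, november}; each meets A ∖ {juliett}, so x IS a limit point.
  x = kilo: open {kilo} ∋ x has {kilo} ∩ (A ∖ {kilo}) = ∅, so x is NOT a limit point.
  x = lima: open {juliett, kilo, lima} ∋ x has {juliett, kilo, lima} ∩ (A ∖ {lima}) = ∅, so x is NOT a limit point.
  x = mike: open {mike} ∋ x has {mike} ∩ (A ∖ {mike}) = ∅, so x is NOT a limit point.
  x = november: open {kilo, november} ∋ x has {kilo, november} ∩ (A ∖ {november}) = ∅, so x is NOT a limit point.
Collecting: A' = {juliett}.


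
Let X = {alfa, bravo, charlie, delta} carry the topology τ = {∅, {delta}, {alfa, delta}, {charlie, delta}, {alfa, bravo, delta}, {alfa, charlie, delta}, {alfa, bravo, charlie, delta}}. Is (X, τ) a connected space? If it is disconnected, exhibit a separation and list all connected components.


(X, τ) is connected.

Find clopen sets (U ∈ τ with X ∖ U ∈ τ):
  U = ∅, X ∖ U = {alfa, bravo, charlie, delta} — both open, so U is clopen.
  U = {alfa, bravo, charlie, delta}, X ∖ U = ∅ — both open, so U is clopen.
Only trivial clopens (∅ and X) exist, so (X, τ) is connected.
Compute connected components by grouping points that agree on all clopens:
  component: {alfa, bravo, charlie, delta}


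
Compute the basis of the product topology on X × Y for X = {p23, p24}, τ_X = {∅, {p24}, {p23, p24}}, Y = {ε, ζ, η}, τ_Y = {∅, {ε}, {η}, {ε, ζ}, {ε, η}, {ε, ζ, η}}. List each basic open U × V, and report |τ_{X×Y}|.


Basis B = {∅ × ∅, {p24} × {ε}, {p24} × {η}, {p23, p24} × {ε}, {p23, p24} × {η}, {p24} × {ε, ζ}, {p24} × {ε, η}, {p24} × {ε, ζ, η}, {p23, p24} × {ε, ζ}, {p23, p24} × {ε, η}, {p23, p24} × {ε, ζ, η}}; |τ_{X×Y}| = 18.

Enumerate products U × V with U ∈ τ_X, V ∈ τ_Y (deduplicated):
  ∅ × ∅ = {} (∅)
  {p24} × {ε} = {(p24,ε)}
  {p24} × {η} = {(p24,η)}
  {p23, p24} × {ε} = {(p23,ε), (p24,ε)}
  {p23, p24} × {η} = {(p23,η), (p24,η)}
  {p24} × {ε, ζ} = {(p24,ε), (p24,ζ)}
  {p24} × {ε, η} = {(p24,ε), (p24,η)}
  {p24} × {ε, ζ, η} = {(p24,ε), (p24,ζ), (p24,η)}
  {p23, p24} × {ε, ζ} = {(p23,ε), (p23,ζ), (p24,ε), (p24,ζ)}
  {p23, p24} × {ε, η} = {(p23,ε), (p23,η), (p24,ε), (p24,η)}
  {p23, p24} × {ε, ζ, η} = {(p23,ε), (p23,ζ), (p23,η), (p24,ε), (p24,ζ), (p24,η)}
These 11 distinct sets form the basis B.
Close under arbitrary unions to get τ_{X×Y}; counting gives |τ_{X×Y}| = 18.


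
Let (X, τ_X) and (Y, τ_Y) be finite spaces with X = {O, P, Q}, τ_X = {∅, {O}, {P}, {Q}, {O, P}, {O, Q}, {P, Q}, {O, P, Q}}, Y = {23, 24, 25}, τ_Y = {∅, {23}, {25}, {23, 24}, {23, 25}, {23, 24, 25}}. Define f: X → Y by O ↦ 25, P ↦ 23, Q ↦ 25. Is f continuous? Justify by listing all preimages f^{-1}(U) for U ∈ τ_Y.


f IS continuous.

Compute f^{-1}(U) for each U ∈ τ_Y:
  U = ∅: f^{-1}(U) = ∅ ∈ τ_X ✓.
  U = {23}: f^{-1}(U) = {P} ∈ τ_X ✓.
  U = {25}: f^{-1}(U) = {O, Q} ∈ τ_X ✓.
  U = {23, 24}: f^{-1}(U) = {P} ∈ τ_X ✓.
  U = {23, 25}: f^{-1}(U) = {O, P, Q} ∈ τ_X ✓.
  U = {23, 24, 25}: f^{-1}(U) = {O, P, Q} ∈ τ_X ✓.
Every preimage lies in τ_X, so f IS continuous.


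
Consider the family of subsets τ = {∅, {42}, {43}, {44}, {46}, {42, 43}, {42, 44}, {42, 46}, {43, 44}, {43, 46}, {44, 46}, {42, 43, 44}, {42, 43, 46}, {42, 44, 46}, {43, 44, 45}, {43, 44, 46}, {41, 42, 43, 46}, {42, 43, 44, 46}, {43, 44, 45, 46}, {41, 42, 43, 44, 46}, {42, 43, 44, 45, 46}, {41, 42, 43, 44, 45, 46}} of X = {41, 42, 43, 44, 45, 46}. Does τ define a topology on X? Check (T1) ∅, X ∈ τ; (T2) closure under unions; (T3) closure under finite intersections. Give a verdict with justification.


τ is NOT a topology on X.

Axiom (T1): ∅ ∈ τ? Yes; X ∈ τ? Yes.
Axiom (T2/T3): check pairwise unions and intersections of members of τ.
Counterexample for (T2): {42} ∪ {43, 44, 45} = {42, 43, 44, 45} ∉ τ. Therefore τ is NOT a topology.


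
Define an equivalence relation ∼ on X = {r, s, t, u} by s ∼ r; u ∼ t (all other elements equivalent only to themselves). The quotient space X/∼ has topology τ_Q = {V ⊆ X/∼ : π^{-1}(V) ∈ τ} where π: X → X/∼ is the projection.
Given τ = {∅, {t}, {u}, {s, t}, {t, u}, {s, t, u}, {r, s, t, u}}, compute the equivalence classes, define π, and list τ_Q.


X/∼ = {[r=s], [t=u]}; |τ_Q| = 3.

Equivalence classes: [r=s], [t=u].
Quotient map π: X → X/∼ sends r ↦ [r=s], s ↦ [r=s], t ↦ [t=u], u ↦ [t=u].
For each subset V ⊆ X/∼, compute π^{-1}(V) ⊆ X and check whether π^{-1}(V) ∈ τ. V is open in τ_Q iff π^{-1}(V) ∈ τ.
  V = {}: π^{-1}(V) = ∅ ∈ τ ✓.
  V = {[r=s]}: π^{-1}(V) = {r, s} ∉ τ ✗.
  V = {[t=u]}: π^{-1}(V) = {t, u} ∈ τ ✓.
  V = {[r=s], [t=u]}: π^{-1}(V) = {r, s, t, u} ∈ τ ✓.
Open sets in the quotient: τ_Q = {{}, {[t=u]}, {[r=s], [t=u]}} (3 elements).


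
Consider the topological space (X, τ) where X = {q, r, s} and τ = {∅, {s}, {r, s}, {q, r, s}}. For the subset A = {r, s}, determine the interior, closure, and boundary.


int(A) = {r, s}, cl(A) = {q, r, s}, ∂A = {q}.

Closed sets in (X, τ) are complements of opens:
  closed(X, τ) = {∅, {q}, {q, r}, {q, r, s}}.
int(A) = ⋃ {U ∈ τ : U ⊆ A}. Opens contained in A: ∅, {s}, {r, s}.
Taking the union of these: int(A) = {r, s}.
cl(A) = ⋂ {C closed : A ⊆ C}. Closed sets containing A: {q, r, s}.
Intersecting these: cl(A) = {q, r, s}.
∂A = cl(A) ∖ int(A) = {q, r, s} ∖ {r, s} = {q}.


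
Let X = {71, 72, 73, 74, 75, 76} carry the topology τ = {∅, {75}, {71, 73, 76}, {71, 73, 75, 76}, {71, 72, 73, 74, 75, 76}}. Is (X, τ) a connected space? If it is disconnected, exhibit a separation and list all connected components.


(X, τ) is connected.

Find clopen sets (U ∈ τ with X ∖ U ∈ τ):
  U = ∅, X ∖ U = {71, 72, 73, 74, 75, 76} — both open, so U is clopen.
  U = {71, 72, 73, 74, 75, 76}, X ∖ U = ∅ — both open, so U is clopen.
Only trivial clopens (∅ and X) exist, so (X, τ) is connected.
Compute connected components by grouping points that agree on all clopens:
  component: {71, 72, 73, 74, 75, 76}


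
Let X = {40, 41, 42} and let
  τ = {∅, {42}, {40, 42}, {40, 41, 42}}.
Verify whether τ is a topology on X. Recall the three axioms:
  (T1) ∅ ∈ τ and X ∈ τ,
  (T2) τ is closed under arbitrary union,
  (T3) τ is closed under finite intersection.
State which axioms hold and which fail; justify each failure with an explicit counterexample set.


τ IS a topology on X.

Axiom (T1): ∅ ∈ τ? Yes; X ∈ τ? Yes.
Axiom (T2/T3): check pairwise unions and intersections of members of τ.
All pairwise intersections and unions checked — each lies in τ. Therefore τ satisfies (T1), (T2), (T3): it IS a topology on X.


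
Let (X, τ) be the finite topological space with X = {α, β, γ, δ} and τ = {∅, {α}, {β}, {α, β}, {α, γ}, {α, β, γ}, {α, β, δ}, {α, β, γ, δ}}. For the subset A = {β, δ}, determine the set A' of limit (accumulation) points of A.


A' = {δ}

For each x ∈ X, list the open sets U ∈ τ with x ∈ U, then check whether U ∩ (A ∖ {x}) ≠ ∅ for every such U.
  x = α: open {α} ∋ x has {α} ∩ (A ∖ {α}) = ∅, so x is NOT a limit point.
  x = β: open {β} ∋ x has {β} ∩ (A ∖ {β}) = ∅, so x is NOT a limit point.
  x = γ: open {α, γ} ∋ x has {α, γ} ∩ (A ∖ {γ}) = ∅, so x is NOT a limit point.
  x = δ: opens ∋ x are {α, β, δ}, {α, β, γ, δ}; each meets A ∖ {δ}, so x IS a limit point.
Collecting: A' = {δ}.


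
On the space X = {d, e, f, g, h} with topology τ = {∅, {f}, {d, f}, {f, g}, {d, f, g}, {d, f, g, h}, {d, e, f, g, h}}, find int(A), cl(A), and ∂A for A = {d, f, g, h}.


int(A) = {d, f, g, h}, cl(A) = {d, e, f, g, h}, ∂A = {e}.

Closed sets in (X, τ) are complements of opens:
  closed(X, τ) = {∅, {e}, {e, h}, {d, e, h}, {e, g, h}, {d, e, g, h}, {d, e, f, g, h}}.
int(A) = ⋃ {U ∈ τ : U ⊆ A}. Opens contained in A: ∅, {f}, {d, f}, {f, g}, {d, f, g}, {d, f, g, h}.
Taking the union of these: int(A) = {d, f, g, h}.
cl(A) = ⋂ {C closed : A ⊆ C}. Closed sets containing A: {d, e, f, g, h}.
Intersecting these: cl(A) = {d, e, f, g, h}.
∂A = cl(A) ∖ int(A) = {d, e, f, g, h} ∖ {d, f, g, h} = {e}.


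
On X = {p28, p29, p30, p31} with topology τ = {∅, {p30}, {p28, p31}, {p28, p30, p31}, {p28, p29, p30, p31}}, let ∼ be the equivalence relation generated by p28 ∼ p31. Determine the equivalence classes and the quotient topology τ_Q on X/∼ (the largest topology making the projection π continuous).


X/∼ = {[p28=p31], [p29], [p30]}; |τ_Q| = 5.

Equivalence classes: [p28=p31], [p29], [p30].
Quotient map π: X → X/∼ sends p28 ↦ [p28=p31], p29 ↦ [p29], p30 ↦ [p30], p31 ↦ [p28=p31].
For each subset V ⊆ X/∼, compute π^{-1}(V) ⊆ X and check whether π^{-1}(V) ∈ τ. V is open in τ_Q iff π^{-1}(V) ∈ τ.
  V = {}: π^{-1}(V) = ∅ ∈ τ ✓.
  V = {[p28=p31]}: π^{-1}(V) = {p28, p31} ∈ τ ✓.
  V = {[p29]}: π^{-1}(V) = {p29} ∉ τ ✗.
  V = {[p28=p31], [p29]}: π^{-1}(V) = {p28, p29, p31} ∉ τ ✗.
  V = {[p30]}: π^{-1}(V) = {p30} ∈ τ ✓.
  V = {[p28=p31], [p30]}: π^{-1}(V) = {p28, p30, p31} ∈ τ ✓.
  V = {[p29], [p30]}: π^{-1}(V) = {p29, p30} ∉ τ ✗.
  V = {[p28=p31], [p29], [p30]}: π^{-1}(V) = {p28, p29, p30, p31} ∈ τ ✓.
Open sets in the quotient: τ_Q = {{}, {[p28=p31]}, {[p30]}, {[p28=p31], [p30]}, {[p28=p31], [p29], [p30]}} (5 elements).
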